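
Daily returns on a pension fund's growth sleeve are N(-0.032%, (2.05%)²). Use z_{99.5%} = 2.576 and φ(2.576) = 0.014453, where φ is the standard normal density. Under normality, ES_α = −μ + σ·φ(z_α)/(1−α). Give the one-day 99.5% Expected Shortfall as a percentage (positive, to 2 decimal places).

Tail multiplier: φ(z)/(1−α) = 0.014453 / 0.005 = 2.891.
ES = −(-0.032%) + 2.05% × 2.891 = 5.959%.

5.96%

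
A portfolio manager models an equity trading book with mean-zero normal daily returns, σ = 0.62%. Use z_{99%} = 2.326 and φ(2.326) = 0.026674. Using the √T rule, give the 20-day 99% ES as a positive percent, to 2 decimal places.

σ_{20d} = 0.62% × √20 = 2.773%.
ES multiplier = φ(z)/(1−α) = 0.026674/0.01 = 2.667.
ES = 2.773% × 2.667 = 7.396%.

7.40%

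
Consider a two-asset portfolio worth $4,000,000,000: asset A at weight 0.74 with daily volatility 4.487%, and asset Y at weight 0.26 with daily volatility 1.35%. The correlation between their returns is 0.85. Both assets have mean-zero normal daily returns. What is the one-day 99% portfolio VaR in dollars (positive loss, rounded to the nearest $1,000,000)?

$337,000,000

σ_p² = 0.74²·4.487² + 0.26²·1.35² + 2·0.85·0.74·0.26·4.487·1.35 = 13.1294 (%²).
σ_p = √13.1294 = 3.623%.
At 99%, z = 2.326.
VaR = 2.326 × 3.623% = 8.427%; on $4,000,000,000 that is $337,080,000.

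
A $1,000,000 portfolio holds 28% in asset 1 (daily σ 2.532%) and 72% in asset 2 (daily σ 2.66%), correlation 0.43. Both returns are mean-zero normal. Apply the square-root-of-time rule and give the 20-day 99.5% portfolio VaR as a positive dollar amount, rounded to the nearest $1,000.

σ_p = √(0.28²·2.532² + 0.72²·2.66² + 2·0.43·0.28·0.72·2.532·2.66) = 2.310%.
σ_{20d} = 2.310% × √20 = 10.331%.
z(99.5%) = 2.576.
VaR = 2.576 × 10.331% = 26.613%; on $1,000,000 that is $266,130.

$266,000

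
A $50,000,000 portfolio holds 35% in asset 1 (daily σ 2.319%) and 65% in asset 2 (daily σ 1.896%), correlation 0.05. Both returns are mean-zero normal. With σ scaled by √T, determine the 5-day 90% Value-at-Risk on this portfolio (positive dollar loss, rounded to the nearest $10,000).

σ_p = √(0.35²·2.319² + 0.65²·1.896² + 2·0.05·0.35·0.65·2.319·1.896) = 1.509%.
σ_{5d} = 1.509% × √5 = 3.374%.
z(90%) = 1.282.
VaR = 1.282 × 3.374% = 4.325%; on $50,000,000 that is $2,162,500.

$2,160,000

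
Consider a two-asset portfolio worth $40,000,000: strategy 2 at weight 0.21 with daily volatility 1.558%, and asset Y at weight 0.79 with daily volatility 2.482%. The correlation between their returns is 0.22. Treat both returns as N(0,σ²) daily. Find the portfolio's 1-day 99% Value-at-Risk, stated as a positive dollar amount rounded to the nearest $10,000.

$1,910,000

σ_p² = 0.21²·1.558² + 0.79²·2.482² + 2·0.22·0.21·0.79·1.558·2.482 = 4.2340 (%²).
σ_p = √4.2340 = 2.058%.
At 99%, z = 2.326.
VaR = 2.326 × 2.058% = 4.787%; on $40,000,000 that is $1,914,800.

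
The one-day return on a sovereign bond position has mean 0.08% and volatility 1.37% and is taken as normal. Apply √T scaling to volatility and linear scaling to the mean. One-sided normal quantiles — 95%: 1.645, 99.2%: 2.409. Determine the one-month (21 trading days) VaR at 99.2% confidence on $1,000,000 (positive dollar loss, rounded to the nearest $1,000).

σ_{21d} = 1.37% × √21 = 6.278%; μ_{21d} = 21 × 0.08% = 1.680%.
VaR = −(1.680%) + 2.409 × 6.278% = 13.444%.
On $1,000,000: 0.13444 × $1,000,000 = $134,440.

$134,000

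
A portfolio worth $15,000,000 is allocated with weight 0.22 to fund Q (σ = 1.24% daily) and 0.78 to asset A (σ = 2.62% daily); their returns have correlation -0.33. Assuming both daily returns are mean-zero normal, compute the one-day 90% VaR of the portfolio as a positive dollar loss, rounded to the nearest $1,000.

$379,000

σ_p² = 0.22²·1.24² + 0.78²·2.62² + 2·-0.33·0.22·0.78·1.24·2.62 = 3.8828 (%²).
σ_p = √3.8828 = 1.970%.
At 90%, z = 1.282.
VaR = 1.282 × 1.970% = 2.526%; on $15,000,000 that is $378,900.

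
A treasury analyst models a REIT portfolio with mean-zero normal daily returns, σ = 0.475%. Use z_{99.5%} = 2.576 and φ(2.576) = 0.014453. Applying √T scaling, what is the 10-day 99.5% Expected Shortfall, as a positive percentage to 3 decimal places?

4.342%

σ_{10d} = 0.475% × √10 = 1.502%.
ES multiplier = φ(z)/(1−α) = 0.014453/0.005 = 2.891.
ES = 1.502% × 2.891 = 4.342%.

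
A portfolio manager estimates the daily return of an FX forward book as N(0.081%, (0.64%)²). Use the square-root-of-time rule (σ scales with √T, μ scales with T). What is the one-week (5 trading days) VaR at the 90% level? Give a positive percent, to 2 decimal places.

At 90%, z = 1.282.
σ_{5d} = 0.64% × √5 = 1.431%; μ_{5d} = 5 × 0.081% = 0.405%.
VaR = −(0.405%) + 1.282 × 1.431% = 1.430%.

1.43%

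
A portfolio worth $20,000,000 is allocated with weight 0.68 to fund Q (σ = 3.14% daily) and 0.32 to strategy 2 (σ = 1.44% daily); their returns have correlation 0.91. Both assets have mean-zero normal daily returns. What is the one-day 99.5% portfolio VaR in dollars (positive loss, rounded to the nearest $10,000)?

σ_p² = 0.68²·3.14² + 0.32²·1.44² + 2·0.91·0.68·0.32·3.14·1.44 = 6.5621 (%²).
σ_p = √6.5621 = 2.562%.
At 99.5%, z = 2.576.
VaR = 2.576 × 2.562% = 6.600%; on $20,000,000 that is $1,320,000.

$1,320,000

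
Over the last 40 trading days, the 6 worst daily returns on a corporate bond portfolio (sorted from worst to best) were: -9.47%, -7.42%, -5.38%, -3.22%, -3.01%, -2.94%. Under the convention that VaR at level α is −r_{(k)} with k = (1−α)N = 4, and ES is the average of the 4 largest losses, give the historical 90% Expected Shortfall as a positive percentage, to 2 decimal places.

6.37%

The 4 worst returns sum to -25.49%.
ES = −(-25.49%) / 4 = 6.3725% ≈ 6.37%.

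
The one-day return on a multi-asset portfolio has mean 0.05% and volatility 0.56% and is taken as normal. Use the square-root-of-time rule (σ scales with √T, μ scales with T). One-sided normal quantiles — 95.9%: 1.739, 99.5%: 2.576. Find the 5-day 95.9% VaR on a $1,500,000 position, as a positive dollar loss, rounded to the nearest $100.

$28,900

σ_{5d} = 0.56% × √5 = 1.252%; μ_{5d} = 5 × 0.05% = 0.250%.
VaR = −(0.250%) + 1.739 × 1.252% = 1.927%.
On $1,500,000: 0.01927 × $1,500,000 = $28,905.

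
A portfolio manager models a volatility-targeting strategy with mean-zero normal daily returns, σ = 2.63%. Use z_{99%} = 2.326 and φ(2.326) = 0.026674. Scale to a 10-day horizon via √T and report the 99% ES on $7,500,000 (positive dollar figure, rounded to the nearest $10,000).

$1,660,000

σ_{10d} = 2.63% × √10 = 8.317%.
ES multiplier = φ(z)/(1−α) = 0.026674/0.01 = 2.667.
ES = 8.317% × 2.667 = 22.181%; on $7,500,000: $1,663,575.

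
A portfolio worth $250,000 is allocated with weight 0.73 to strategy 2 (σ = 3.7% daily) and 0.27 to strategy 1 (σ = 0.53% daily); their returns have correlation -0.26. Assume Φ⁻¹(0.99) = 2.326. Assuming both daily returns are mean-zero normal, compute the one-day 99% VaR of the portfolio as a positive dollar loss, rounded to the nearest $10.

$15,510

σ_p² = 0.73²·3.7² + 0.27²·0.53² + 2·-0.26·0.73·0.27·3.7·0.53 = 7.1149 (%²).
σ_p = √7.1149 = 2.667%.
VaR = 2.326 × 2.667% = 6.203%; on $250,000 that is $15,508.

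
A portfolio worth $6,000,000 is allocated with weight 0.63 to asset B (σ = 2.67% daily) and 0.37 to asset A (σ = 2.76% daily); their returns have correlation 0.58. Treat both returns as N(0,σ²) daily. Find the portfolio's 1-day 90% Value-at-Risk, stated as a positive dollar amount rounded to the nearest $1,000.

σ_p² = 0.63²·2.67² + 0.37²·2.76² + 2·0.58·0.63·0.37·2.67·2.76 = 5.8649 (%²).
σ_p = √5.8649 = 2.422%.
At 90%, z = 1.282.
VaR = 1.282 × 2.422% = 3.105%; on $6,000,000 that is $186,300.

$186,000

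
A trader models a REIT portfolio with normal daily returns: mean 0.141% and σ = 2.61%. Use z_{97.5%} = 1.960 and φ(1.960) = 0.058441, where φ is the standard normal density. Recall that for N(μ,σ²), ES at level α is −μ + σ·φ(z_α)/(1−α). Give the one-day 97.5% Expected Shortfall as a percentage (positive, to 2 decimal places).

5.96%

Tail multiplier: φ(z)/(1−α) = 0.058441 / 0.025 = 2.338.
ES = −(0.141%) + 2.61% × 2.338 = 5.961%.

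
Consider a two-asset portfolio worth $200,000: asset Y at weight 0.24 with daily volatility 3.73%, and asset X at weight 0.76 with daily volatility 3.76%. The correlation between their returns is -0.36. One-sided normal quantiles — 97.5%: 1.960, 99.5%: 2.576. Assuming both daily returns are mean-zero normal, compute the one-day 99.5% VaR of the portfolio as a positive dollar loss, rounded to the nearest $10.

$13,750

σ_p² = 0.24²·3.73² + 0.76²·3.76² + 2·-0.36·0.24·0.76·3.73·3.76 = 7.1254 (%²).
σ_p = √7.1254 = 2.669%.
VaR = 2.576 × 2.669% = 6.875%; on $200,000 that is $13,750.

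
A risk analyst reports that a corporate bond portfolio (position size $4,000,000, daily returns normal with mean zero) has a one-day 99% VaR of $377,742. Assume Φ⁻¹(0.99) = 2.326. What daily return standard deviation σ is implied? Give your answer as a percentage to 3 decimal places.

4.060%

VaR as a fraction: $377,742 / $4,000,000 = 9.444%.
σ = VaR / z = 9.444% / 2.326 = 4.060%.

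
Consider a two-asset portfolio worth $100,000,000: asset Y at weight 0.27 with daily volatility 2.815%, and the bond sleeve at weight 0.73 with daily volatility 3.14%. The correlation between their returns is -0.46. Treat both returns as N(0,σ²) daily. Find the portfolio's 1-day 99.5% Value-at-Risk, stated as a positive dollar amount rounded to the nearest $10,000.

$5,300,000

σ_p² = 0.27²·2.815² + 0.73²·3.14² + 2·-0.46·0.27·0.73·2.815·3.14 = 4.2290 (%²).
σ_p = √4.2290 = 2.056%.
At 99.5%, z = 2.576.
VaR = 2.576 × 2.056% = 5.296%; on $100,000,000 that is $5,296,000.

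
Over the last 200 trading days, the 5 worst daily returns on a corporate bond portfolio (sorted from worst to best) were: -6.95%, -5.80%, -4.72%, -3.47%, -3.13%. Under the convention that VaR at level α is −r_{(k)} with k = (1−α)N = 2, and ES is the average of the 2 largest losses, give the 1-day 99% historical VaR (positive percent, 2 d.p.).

k = 2; the 2nd lowest return is -5.80%, so VaR = 5.80%.

5.80%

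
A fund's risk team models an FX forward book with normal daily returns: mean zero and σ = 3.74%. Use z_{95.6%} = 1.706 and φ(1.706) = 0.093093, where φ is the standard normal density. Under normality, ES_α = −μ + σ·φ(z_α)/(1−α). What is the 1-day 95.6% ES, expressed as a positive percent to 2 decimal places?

Tail multiplier: φ(z)/(1−α) = 0.093093 / 0.044 = 2.116.
ES = 3.74% × 2.116 = 7.914%.

7.91%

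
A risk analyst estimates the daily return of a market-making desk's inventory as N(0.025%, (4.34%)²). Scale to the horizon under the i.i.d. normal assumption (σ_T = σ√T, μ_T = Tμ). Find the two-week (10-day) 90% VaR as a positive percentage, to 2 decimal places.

At 90%, z = 1.282.
σ_{10d} = 4.34% × √10 = 13.724%; μ_{10d} = 10 × 0.025% = 0.250%.
VaR = −(0.250%) + 1.282 × 13.724% = 17.344%.

17.34%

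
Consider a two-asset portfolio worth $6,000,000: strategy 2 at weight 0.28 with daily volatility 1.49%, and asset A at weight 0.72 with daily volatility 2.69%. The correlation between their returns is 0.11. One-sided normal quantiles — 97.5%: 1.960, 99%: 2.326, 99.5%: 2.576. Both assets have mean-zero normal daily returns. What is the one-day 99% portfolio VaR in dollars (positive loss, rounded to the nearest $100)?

$282,700

σ_p² = 0.28²·1.49² + 0.72²·2.69² + 2·0.11·0.28·0.72·1.49·2.69 = 4.1030 (%²).
σ_p = √4.1030 = 2.026%.
VaR = 2.326 × 2.026% = 4.712%; on $6,000,000 that is $282,720.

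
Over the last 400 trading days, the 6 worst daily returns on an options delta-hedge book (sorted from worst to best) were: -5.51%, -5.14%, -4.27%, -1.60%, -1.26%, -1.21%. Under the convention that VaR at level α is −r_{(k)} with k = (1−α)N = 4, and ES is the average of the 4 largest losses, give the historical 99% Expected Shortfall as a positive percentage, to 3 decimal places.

The 4 worst returns sum to -16.52%.
ES = −(-16.52%) / 4 = 4.13% ≈ 4.130%.

4.130%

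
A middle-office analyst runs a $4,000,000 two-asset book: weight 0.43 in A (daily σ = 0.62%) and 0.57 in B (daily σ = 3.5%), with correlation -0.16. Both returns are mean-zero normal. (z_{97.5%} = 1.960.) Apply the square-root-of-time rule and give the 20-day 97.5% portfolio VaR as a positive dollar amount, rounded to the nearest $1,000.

$691,000

σ_p = √(0.43²·0.62² + 0.57²·3.5² + 2·-0.16·0.43·0.57·0.62·3.5) = 1.970%.
σ_{20d} = 1.970% × √20 = 8.810%.
VaR = 1.960 × 8.810% = 17.268%; on $4,000,000 that is $690,720.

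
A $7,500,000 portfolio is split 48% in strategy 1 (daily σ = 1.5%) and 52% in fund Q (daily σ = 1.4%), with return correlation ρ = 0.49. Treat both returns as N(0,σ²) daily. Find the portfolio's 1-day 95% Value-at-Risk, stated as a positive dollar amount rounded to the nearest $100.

$154,200

σ_p² = 0.48²·1.5² + 0.52²·1.4² + 2·0.49·0.48·0.52·1.5·1.4 = 1.5621 (%²).
σ_p = √1.5621 = 1.250%.
At 95%, z = 1.645.
VaR = 1.645 × 1.250% = 2.056%; on $7,500,000 that is $154,200.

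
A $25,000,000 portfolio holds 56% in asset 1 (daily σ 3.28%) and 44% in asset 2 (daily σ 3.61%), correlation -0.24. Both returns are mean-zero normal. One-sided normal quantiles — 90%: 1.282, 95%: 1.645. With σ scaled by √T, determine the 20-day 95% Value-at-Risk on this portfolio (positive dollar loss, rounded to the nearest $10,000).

$3,900,000

σ_p = √(0.56²·3.28² + 0.44²·3.61² + 2·-0.24·0.56·0.44·3.28·3.61) = 2.120%.
σ_{20d} = 2.120% × √20 = 9.481%.
VaR = 1.645 × 9.481% = 15.596%; on $25,000,000 that is $3,899,000.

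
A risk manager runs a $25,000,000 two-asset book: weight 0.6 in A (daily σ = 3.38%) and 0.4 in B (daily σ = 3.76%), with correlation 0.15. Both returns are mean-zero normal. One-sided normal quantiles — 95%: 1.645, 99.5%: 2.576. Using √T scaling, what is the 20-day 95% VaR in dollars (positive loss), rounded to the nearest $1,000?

σ_p = √(0.6²·3.38² + 0.4²·3.76² + 2·0.15·0.6·0.4·3.38·3.76) = 2.700%.
σ_{20d} = 2.700% × √20 = 12.075%.
VaR = 1.645 × 12.075% = 19.863%; on $25,000,000 that is $4,965,750.

$4,966,000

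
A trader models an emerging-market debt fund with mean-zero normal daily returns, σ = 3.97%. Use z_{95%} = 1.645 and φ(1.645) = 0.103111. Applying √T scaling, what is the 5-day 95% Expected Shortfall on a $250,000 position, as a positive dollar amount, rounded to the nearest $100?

σ_{5d} = 3.97% × √5 = 8.877%.
ES multiplier = φ(z)/(1−α) = 0.103111/0.05 = 2.062.
ES = 8.877% × 2.062 = 18.304%; on $250,000: $45,760.

$45,800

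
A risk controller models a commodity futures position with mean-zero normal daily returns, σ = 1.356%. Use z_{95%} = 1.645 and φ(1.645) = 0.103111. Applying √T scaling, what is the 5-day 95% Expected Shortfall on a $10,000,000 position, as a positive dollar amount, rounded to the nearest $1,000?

σ_{5d} = 1.356% × √5 = 3.032%.
ES multiplier = φ(z)/(1−α) = 0.103111/0.05 = 2.062.
ES = 3.032% × 2.062 = 6.252%; on $10,000,000: $625,200.

$625,000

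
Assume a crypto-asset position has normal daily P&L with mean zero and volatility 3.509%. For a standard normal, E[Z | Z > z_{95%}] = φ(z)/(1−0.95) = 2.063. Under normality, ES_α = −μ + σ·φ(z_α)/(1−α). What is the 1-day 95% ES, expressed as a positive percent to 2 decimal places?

7.24%

ES = 3.509% × 2.063 = 7.239%.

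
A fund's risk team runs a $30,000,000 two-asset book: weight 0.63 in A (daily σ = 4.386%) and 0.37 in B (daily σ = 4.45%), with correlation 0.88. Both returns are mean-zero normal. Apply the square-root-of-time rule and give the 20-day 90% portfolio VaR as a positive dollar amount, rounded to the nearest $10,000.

σ_p = √(0.63²·4.386² + 0.37²·4.45² + 2·0.88·0.63·0.37·4.386·4.45) = 4.284%.
σ_{20d} = 4.284% × √20 = 19.159%.
z(90%) = 1.282.
VaR = 1.282 × 19.159% = 24.562%; on $30,000,000 that is $7,368,600.

$7,370,000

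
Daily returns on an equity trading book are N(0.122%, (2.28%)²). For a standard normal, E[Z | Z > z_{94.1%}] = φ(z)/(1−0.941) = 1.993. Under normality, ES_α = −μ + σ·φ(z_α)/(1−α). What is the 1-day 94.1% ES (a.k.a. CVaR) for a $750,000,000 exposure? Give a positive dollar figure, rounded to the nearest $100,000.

$33,200,000

ES = −(0.122%) + 2.28% × 1.993 = 4.422%.
On $750,000,000: 0.04422 × $750,000,000 = $33,165,000.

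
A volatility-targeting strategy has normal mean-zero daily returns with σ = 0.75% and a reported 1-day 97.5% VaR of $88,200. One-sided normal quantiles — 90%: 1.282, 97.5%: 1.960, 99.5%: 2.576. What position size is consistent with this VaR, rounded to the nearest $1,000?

$6,000,000

VaR as a fraction of value: z·σ = 1.960 × 0.75% = 1.47%.
Position = $88,200 / 0.0147 = $6,000,000.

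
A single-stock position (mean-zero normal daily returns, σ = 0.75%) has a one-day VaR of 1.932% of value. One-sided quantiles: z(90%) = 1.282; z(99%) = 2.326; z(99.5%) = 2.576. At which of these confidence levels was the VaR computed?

Implied z = VaR/σ = 1.932 / 0.75 = 2.576.
This matches z(99.5%) = 2.576.

99.5%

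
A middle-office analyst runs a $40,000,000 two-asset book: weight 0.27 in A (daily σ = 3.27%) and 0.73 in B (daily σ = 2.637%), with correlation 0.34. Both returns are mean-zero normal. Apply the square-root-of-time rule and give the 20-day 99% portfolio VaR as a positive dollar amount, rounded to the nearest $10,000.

σ_p = √(0.27²·3.27² + 0.73²·2.637² + 2·0.34·0.27·0.73·3.27·2.637) = 2.375%.
σ_{20d} = 2.375% × √20 = 10.621%.
z(99%) = 2.326.
VaR = 2.326 × 10.621% = 24.704%; on $40,000,000 that is $9,881,600.

$9,880,000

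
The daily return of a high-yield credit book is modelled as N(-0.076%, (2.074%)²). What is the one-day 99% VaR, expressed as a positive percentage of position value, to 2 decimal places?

At 99% one-sided, z = 2.326.
VaR = −μ + z·σ = −(-0.076%) + 2.326 × 2.074% = 4.900%.

4.90%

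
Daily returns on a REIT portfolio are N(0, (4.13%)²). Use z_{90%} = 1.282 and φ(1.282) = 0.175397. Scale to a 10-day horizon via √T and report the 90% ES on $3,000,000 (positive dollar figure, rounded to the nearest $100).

$687,200

σ_{10d} = 4.13% × √10 = 13.060%.
ES multiplier = φ(z)/(1−α) = 0.175397/0.1 = 1.754.
ES = 13.060% × 1.754 = 22.907%; on $3,000,000: $687,210.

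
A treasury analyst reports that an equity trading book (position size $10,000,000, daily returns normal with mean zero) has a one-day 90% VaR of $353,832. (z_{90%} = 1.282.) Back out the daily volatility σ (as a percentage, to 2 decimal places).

2.76%

VaR as a fraction: $353,832 / $10,000,000 = 3.538%.
σ = VaR / z = 3.538% / 1.282 = 2.760%.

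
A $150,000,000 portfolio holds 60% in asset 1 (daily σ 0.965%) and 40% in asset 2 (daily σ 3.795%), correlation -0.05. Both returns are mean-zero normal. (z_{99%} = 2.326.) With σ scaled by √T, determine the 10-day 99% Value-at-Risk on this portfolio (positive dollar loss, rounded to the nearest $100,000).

σ_p = √(0.6²·0.965² + 0.4²·3.795² + 2·-0.05·0.6·0.4·0.965·3.795) = 1.597%.
σ_{10d} = 1.597% × √10 = 5.050%.
VaR = 2.326 × 5.050% = 11.746%; on $150,000,000 that is $17,619,000.

$17,600,000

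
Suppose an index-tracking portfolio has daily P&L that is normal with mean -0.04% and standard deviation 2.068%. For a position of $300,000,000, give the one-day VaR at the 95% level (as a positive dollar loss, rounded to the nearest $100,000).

$10,300,000

At 95% one-sided, z = 1.645.
VaR = −μ + z·σ = −(-0.04%) + 1.645 × 2.068% = 3.442%.
On $300,000,000: 0.03442 × $300,000,000 = $10,326,000.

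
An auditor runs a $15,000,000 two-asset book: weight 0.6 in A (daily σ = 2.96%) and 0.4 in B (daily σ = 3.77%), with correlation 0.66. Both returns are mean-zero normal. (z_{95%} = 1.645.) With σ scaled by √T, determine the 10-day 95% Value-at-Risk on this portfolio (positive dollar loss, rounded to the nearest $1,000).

$2,336,000

σ_p = √(0.6²·2.96² + 0.4²·3.77² + 2·0.66·0.6·0.4·2.96·3.77) = 2.994%.
σ_{10d} = 2.994% × √10 = 9.468%.
VaR = 1.645 × 9.468% = 15.575%; on $15,000,000 that is $2,336,250.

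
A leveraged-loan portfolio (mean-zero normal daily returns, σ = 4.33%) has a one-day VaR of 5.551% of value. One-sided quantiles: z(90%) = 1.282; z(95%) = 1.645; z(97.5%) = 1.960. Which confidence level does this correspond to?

90%

Implied z = VaR/σ = 5.551 / 4.33 = 1.282.
This matches z(90%) = 1.282.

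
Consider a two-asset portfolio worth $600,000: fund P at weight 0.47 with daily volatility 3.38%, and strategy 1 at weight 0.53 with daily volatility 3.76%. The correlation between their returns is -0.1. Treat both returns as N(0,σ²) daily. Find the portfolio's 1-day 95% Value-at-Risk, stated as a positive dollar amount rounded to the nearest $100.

σ_p² = 0.47²·3.38² + 0.53²·3.76² + 2·-0.1·0.47·0.53·3.38·3.76 = 5.8617 (%²).
σ_p = √5.8617 = 2.421%.
At 95%, z = 1.645.
VaR = 1.645 × 2.421% = 3.983%; on $600,000 that is $23,898.

$23,900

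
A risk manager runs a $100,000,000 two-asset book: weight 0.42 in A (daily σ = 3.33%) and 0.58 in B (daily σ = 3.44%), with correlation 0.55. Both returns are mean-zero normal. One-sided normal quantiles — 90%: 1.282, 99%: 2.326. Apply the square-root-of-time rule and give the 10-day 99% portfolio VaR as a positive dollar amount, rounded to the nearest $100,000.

σ_p = √(0.42²·3.33² + 0.58²·3.44² + 2·0.55·0.42·0.58·3.33·3.44) = 3.001%.
σ_{10d} = 3.001% × √10 = 9.490%.
VaR = 2.326 × 9.490% = 22.074%; on $100,000,000 that is $22,074,000.

$22,100,000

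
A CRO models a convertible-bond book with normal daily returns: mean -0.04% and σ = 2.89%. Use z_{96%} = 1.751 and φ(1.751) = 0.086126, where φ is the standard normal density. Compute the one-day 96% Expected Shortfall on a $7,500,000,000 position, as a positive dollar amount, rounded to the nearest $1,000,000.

$470,000,000

Tail multiplier: φ(z)/(1−α) = 0.086126 / 0.04 = 2.153.
ES = −(-0.04%) + 2.89% × 2.153 = 6.262%.
On $7,500,000,000: 0.06262 × $7,500,000,000 = $469,650,000.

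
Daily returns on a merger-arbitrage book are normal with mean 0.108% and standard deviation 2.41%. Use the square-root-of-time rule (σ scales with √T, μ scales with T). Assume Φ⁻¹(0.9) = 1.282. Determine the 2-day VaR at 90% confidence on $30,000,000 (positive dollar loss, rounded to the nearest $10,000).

$1,250,000

σ_{2d} = 2.41% × √2 = 3.408%; μ_{2d} = 2 × 0.108% = 0.216%.
VaR = −(0.216%) + 1.282 × 3.408% = 4.153%.
On $30,000,000: 0.04153 × $30,000,000 = $1,245,900.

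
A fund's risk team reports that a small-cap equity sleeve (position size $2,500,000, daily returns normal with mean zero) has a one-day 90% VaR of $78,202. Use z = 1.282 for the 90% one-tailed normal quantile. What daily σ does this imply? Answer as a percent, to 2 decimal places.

2.44%

VaR as a fraction: $78,202 / $2,500,000 = 3.128%.
σ = VaR / z = 3.128% / 1.282 = 2.440%.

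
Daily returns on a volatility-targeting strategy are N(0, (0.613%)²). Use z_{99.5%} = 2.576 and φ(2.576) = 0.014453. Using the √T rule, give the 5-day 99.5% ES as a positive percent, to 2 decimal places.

σ_{5d} = 0.613% × √5 = 1.371%.
ES multiplier = φ(z)/(1−α) = 0.014453/0.005 = 2.891.
ES = 1.371% × 2.891 = 3.964%.

3.96%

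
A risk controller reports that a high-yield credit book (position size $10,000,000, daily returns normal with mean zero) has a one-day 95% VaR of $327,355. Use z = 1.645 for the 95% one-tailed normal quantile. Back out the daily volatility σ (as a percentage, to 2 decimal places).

1.99%

VaR as a fraction: $327,355 / $10,000,000 = 3.274%.
σ = VaR / z = 3.274% / 1.645 = 1.990%.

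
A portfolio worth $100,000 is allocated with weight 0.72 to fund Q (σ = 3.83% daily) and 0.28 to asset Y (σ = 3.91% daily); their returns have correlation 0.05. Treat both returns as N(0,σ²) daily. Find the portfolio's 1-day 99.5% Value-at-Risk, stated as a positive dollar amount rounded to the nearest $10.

$7,770

σ_p² = 0.72²·3.83² + 0.28²·3.91² + 2·0.05·0.72·0.28·3.83·3.91 = 9.1048 (%²).
σ_p = √9.1048 = 3.017%.
At 99.5%, z = 2.576.
VaR = 2.576 × 3.017% = 7.772%; on $100,000 that is $7,772.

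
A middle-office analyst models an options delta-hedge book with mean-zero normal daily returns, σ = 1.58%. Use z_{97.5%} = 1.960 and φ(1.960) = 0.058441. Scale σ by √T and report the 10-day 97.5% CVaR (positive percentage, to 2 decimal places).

11.68%

σ_{10d} = 1.58% × √10 = 4.996%.
ES multiplier = φ(z)/(1−α) = 0.058441/0.025 = 2.338.
ES = 4.996% × 2.338 = 11.681%.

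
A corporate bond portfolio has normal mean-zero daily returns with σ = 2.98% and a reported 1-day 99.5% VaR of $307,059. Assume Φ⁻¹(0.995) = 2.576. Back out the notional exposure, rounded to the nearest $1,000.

VaR as a fraction of value: z·σ = 2.576 × 2.98% = 7.67648%.
Position = $307,059 / 0.0767648 = $3,999,997.

$4,000,000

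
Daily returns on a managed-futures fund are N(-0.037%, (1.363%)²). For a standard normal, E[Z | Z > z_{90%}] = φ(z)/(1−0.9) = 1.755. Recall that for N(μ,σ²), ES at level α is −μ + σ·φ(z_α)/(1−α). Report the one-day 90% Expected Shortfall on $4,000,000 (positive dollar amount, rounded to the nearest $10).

$97,160

ES = −(-0.037%) + 1.363% × 1.755 = 2.429%.
On $4,000,000: 0.02429 × $4,000,000 = $97,160.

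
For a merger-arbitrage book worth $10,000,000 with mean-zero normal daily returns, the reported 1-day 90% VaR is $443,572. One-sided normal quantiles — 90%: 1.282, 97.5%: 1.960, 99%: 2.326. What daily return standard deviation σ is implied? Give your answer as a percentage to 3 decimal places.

3.460%

VaR as a fraction: $443,572 / $10,000,000 = 4.436%.
σ = VaR / z = 4.436% / 1.282 = 3.460%.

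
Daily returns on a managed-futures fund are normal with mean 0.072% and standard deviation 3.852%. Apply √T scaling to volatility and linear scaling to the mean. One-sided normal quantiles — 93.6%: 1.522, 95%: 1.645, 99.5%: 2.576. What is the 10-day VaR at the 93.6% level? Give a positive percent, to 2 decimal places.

17.82%

σ_{10d} = 3.852% × √10 = 12.181%; μ_{10d} = 10 × 0.072% = 0.720%.
VaR = −(0.720%) + 1.522 × 12.181% = 17.819%.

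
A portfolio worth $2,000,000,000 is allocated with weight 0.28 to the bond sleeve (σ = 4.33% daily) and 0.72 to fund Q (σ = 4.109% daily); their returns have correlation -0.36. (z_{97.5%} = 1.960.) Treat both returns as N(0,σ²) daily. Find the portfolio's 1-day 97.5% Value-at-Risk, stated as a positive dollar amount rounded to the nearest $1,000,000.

σ_p² = 0.28²·4.33² + 0.72²·4.109² + 2·-0.36·0.28·0.72·4.33·4.109 = 7.6400 (%²).
σ_p = √7.6400 = 2.764%.
VaR = 1.960 × 2.764% = 5.417%; on $2,000,000,000 that is $108,340,000.

$108,000,000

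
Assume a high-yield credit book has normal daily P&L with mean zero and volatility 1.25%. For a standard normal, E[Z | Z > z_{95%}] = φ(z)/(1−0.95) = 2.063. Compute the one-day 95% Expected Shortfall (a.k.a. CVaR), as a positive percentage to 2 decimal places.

2.58%

ES = 1.25% × 2.063 = 2.579%.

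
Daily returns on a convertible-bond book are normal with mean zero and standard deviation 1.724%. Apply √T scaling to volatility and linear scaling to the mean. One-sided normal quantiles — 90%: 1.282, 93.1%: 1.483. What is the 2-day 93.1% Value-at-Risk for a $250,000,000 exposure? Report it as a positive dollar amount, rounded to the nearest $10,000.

$9,040,000

σ_{2d} = 1.724% × √2 = 2.438%.
VaR = 1.483 × 2.438% = 3.616%.
On $250,000,000: 0.03616 × $250,000,000 = $9,040,000.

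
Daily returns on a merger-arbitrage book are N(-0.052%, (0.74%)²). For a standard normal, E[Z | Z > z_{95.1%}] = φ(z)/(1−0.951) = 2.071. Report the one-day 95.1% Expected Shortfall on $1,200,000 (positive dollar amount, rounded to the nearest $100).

$19,000

ES = −(-0.052%) + 0.74% × 2.071 = 1.585%.
On $1,200,000: 0.01585 × $1,200,000 = $19,020.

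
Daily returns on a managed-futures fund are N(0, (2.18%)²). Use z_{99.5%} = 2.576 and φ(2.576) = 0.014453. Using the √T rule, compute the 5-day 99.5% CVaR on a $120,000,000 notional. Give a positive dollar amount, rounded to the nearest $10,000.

σ_{5d} = 2.18% × √5 = 4.875%.
ES multiplier = φ(z)/(1−α) = 0.014453/0.005 = 2.891.
ES = 4.875% × 2.891 = 14.094%; on $120,000,000: $16,912,800.

$16,910,000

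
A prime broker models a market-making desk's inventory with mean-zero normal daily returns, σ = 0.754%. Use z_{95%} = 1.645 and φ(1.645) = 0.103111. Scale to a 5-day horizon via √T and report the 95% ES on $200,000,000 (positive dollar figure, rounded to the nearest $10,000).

$6,950,000

σ_{5d} = 0.754% × √5 = 1.686%.
ES multiplier = φ(z)/(1−α) = 0.103111/0.05 = 2.062.
ES = 1.686% × 2.062 = 3.477%; on $200,000,000: $6,954,000.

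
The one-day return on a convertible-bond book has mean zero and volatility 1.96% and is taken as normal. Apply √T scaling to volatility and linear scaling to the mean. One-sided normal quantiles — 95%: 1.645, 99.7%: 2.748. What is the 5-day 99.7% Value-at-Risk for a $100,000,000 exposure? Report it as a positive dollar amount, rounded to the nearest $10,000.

σ_{5d} = 1.96% × √5 = 4.383%.
VaR = 2.748 × 4.383% = 12.044%.
On $100,000,000: 0.12044 × $100,000,000 = $12,044,000.

$12,040,000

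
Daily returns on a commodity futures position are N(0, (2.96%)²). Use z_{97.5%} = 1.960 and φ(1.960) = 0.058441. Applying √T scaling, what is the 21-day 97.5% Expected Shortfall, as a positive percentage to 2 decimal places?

σ_{21d} = 2.96% × √21 = 13.564%.
ES multiplier = φ(z)/(1−α) = 0.058441/0.025 = 2.338.
ES = 13.564% × 2.338 = 31.713%.

31.71%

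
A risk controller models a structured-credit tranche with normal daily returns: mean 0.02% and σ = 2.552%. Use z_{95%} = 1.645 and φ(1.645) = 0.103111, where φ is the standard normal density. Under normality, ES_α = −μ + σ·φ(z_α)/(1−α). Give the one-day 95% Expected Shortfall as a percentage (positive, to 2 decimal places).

5.24%

Tail multiplier: φ(z)/(1−α) = 0.103111 / 0.05 = 2.062.
ES = −(0.02%) + 2.552% × 2.062 = 5.242%.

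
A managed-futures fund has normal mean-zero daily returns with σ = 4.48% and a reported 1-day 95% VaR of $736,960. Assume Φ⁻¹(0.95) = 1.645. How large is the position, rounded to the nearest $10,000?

$10,000,000

VaR as a fraction of value: z·σ = 1.645 × 4.48% = 7.3696%.
Position = $736,960 / 0.073696 = $10,000,000.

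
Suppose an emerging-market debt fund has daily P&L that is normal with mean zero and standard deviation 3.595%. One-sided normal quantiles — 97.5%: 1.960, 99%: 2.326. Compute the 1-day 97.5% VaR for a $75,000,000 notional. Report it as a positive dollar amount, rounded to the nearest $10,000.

VaR = z·σ = 1.960 × 3.595% = 7.046%.
On $75,000,000: 0.07046 × $75,000,000 = $5,284,500.

$5,280,000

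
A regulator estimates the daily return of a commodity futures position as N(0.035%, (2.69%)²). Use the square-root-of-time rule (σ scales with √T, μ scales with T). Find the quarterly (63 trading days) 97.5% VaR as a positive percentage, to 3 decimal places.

39.643%

At 97.5%, z = 1.960.
σ_{63d} = 2.69% × √63 = 21.351%; μ_{63d} = 63 × 0.035% = 2.205%.
VaR = −(2.205%) + 1.960 × 21.351% = 39.643%.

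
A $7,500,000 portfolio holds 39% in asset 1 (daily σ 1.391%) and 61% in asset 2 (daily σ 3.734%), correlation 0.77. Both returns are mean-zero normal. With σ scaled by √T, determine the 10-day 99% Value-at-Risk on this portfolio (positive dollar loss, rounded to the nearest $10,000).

$1,500,000

σ_p = √(0.39²·1.391² + 0.61²·3.734² + 2·0.77·0.39·0.61·1.391·3.734) = 2.718%.
σ_{10d} = 2.718% × √10 = 8.595%.
z(99%) = 2.326.
VaR = 2.326 × 8.595% = 19.992%; on $7,500,000 that is $1,499,400.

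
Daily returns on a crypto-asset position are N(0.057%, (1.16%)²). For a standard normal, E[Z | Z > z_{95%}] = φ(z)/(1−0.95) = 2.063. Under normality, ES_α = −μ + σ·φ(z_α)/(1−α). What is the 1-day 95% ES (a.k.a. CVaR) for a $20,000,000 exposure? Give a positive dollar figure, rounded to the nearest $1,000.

$467,000

ES = −(0.057%) + 1.16% × 2.063 = 2.336%.
On $20,000,000: 0.02336 × $20,000,000 = $467,200.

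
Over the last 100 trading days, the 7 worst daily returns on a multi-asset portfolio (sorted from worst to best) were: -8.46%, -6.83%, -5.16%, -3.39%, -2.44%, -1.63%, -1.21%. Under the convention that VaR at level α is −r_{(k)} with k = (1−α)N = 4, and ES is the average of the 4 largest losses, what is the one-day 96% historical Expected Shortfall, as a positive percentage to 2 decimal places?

5.96%

The 4 worst returns sum to -23.84%.
ES = −(-23.84%) / 4 = 5.96%.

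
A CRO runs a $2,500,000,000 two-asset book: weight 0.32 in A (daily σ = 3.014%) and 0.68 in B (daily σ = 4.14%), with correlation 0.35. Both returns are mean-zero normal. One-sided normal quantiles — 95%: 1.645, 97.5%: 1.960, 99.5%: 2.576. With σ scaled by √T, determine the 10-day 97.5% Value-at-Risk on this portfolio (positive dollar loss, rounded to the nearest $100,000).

$508,200,000

σ_p = √(0.32²·3.014² + 0.68²·4.14² + 2·0.35·0.32·0.68·3.014·4.14) = 3.280%.
σ_{10d} = 3.280% × √10 = 10.372%.
VaR = 1.960 × 10.372% = 20.329%; on $2,500,000,000 that is $508,225,000.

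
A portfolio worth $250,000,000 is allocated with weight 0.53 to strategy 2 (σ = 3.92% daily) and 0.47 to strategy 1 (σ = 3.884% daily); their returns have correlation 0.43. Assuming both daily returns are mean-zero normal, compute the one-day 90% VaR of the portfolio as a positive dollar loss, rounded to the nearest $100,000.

σ_p² = 0.53²·3.92² + 0.47²·3.884² + 2·0.43·0.53·0.47·3.92·3.884 = 10.9104 (%²).
σ_p = √10.9104 = 3.303%.
At 90%, z = 1.282.
VaR = 1.282 × 3.303% = 4.234%; on $250,000,000 that is $10,585,000.

$10,600,000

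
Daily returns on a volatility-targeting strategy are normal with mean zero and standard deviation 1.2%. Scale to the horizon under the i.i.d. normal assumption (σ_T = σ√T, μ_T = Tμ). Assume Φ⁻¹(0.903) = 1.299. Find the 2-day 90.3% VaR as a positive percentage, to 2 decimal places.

σ_{2d} = 1.2% × √2 = 1.697%.
VaR = 1.299 × 1.697% = 2.204%.

2.20%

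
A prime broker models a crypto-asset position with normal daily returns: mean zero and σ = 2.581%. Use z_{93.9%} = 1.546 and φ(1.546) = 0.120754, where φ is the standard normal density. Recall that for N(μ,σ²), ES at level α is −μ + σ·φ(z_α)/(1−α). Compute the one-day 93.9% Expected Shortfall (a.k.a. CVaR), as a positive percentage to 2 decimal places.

5.11%

Tail multiplier: φ(z)/(1−α) = 0.120754 / 0.061 = 1.980.
ES = 2.581% × 1.980 = 5.110%.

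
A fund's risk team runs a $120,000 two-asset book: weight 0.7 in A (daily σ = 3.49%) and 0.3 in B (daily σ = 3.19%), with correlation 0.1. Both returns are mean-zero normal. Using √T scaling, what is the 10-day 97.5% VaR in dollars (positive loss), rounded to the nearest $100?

$20,200

σ_p = √(0.7²·3.49² + 0.3²·3.19² + 2·0.1·0.7·0.3·3.49·3.19) = 2.711%.
σ_{10d} = 2.711% × √10 = 8.573%.
z(97.5%) = 1.960.
VaR = 1.960 × 8.573% = 16.803%; on $120,000 that is $20,164.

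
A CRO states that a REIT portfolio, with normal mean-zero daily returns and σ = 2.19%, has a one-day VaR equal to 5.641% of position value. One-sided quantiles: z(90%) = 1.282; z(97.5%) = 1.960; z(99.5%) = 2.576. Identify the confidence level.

Implied z = VaR/σ = 5.641 / 2.19 = 2.576.
This matches z(99.5%) = 2.576.

99.5%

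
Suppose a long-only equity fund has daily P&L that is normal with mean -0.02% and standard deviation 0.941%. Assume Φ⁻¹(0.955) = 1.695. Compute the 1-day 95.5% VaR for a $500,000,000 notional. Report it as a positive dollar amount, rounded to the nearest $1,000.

$8,075,000

VaR = −μ + z·σ = −(-0.02%) + 1.695 × 0.941% = 1.615%.
On $500,000,000: 0.01615 × $500,000,000 = $8,075,000.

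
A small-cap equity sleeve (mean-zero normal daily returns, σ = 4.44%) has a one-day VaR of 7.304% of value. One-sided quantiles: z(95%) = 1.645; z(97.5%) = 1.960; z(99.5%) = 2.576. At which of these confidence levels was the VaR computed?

Implied z = VaR/σ = 7.304 / 4.44 = 1.645.
This matches z(95%) = 1.645.

95%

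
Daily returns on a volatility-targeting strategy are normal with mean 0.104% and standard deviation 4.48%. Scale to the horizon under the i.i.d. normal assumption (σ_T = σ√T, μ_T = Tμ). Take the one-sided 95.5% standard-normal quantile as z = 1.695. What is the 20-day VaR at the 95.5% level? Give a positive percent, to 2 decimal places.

31.88%

σ_{20d} = 4.48% × √20 = 20.035%; μ_{20d} = 20 × 0.104% = 2.080%.
VaR = −(2.080%) + 1.695 × 20.035% = 31.879%.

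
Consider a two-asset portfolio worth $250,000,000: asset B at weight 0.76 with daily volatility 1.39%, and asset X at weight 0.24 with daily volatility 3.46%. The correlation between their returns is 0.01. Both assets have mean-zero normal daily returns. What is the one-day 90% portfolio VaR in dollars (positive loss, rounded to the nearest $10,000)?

σ_p² = 0.76²·1.39² + 0.24²·3.46² + 2·0.01·0.76·0.24·1.39·3.46 = 1.8231 (%²).
σ_p = √1.8231 = 1.350%.
At 90%, z = 1.282.
VaR = 1.282 × 1.350% = 1.731%; on $250,000,000 that is $4,327,500.

$4,330,000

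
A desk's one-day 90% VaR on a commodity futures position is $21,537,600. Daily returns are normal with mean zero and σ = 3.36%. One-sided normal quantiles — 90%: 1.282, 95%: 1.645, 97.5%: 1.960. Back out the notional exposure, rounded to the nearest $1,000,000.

VaR as a fraction of value: z·σ = 1.282 × 3.36% = 4.30752%.
Position = $21,537,600 / 0.0430752 = $500,000,000.

$500,000,000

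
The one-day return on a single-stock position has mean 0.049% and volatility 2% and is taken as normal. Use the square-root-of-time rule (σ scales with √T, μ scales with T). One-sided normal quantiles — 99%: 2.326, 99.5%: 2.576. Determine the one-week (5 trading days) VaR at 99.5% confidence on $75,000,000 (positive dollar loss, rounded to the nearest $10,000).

$8,460,000

σ_{5d} = 2% × √5 = 4.472%; μ_{5d} = 5 × 0.049% = 0.245%.
VaR = −(0.245%) + 2.576 × 4.472% = 11.275%.
On $75,000,000: 0.11275 × $75,000,000 = $8,456,250.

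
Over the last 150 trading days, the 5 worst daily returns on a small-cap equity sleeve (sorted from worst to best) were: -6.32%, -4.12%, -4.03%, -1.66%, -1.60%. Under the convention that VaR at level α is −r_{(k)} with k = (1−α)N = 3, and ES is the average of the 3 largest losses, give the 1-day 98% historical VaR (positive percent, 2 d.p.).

k = 3; the 3rd lowest return is -4.03%, so VaR = 4.03%.

4.03%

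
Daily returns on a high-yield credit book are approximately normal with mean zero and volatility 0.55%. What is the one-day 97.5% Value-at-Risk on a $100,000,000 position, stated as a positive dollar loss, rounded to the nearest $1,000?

$1,078,000

At 97.5% one-sided, z = 1.960.
VaR = z·σ = 1.960 × 0.55% = 1.078%.
On $100,000,000: 0.01078 × $100,000,000 = $1,078,000.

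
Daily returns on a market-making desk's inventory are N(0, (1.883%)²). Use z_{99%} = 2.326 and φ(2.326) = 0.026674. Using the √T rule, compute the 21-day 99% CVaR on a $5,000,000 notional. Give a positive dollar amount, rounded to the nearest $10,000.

σ_{21d} = 1.883% × √21 = 8.629%.
ES multiplier = φ(z)/(1−α) = 0.026674/0.01 = 2.667.
ES = 8.629% × 2.667 = 23.014%; on $5,000,000: $1,150,700.

$1,150,000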